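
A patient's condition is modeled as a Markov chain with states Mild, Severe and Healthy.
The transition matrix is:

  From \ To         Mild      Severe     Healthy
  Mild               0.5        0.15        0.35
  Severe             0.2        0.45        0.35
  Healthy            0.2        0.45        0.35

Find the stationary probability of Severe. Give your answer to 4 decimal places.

0.3643

Let the stationary distribution be π with π = πP and π_1 + π_2 + π_3 = 1.
π_1 = 0.5·π_1 + 0.2·π_2 + 0.2·π_3
π_2 = 0.15·π_1 + 0.45·π_2 + 0.45·π_3
Solving with the normalization constraint gives π = (0.2857, 0.3643, 0.3500).
So the stationary probability of Severe is 0.3643.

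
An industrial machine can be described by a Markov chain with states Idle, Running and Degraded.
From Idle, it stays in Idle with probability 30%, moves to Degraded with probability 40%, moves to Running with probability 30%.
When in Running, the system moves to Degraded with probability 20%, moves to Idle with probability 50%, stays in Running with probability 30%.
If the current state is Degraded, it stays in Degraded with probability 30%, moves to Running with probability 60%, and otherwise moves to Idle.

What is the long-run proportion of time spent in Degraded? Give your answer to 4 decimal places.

0.2931

Let the stationary distribution be π with π = πP and π_1 + π_2 + π_3 = 1.
π_1 = 0.3·π_1 + 0.5·π_2 + 0.1·π_3
π_2 = 0.3·π_1 + 0.3·π_2 + 0.6·π_3
Solving with the normalization constraint gives π = (0.3190, 0.3879, 0.2931).
So the stationary probability of Degraded is 0.2931.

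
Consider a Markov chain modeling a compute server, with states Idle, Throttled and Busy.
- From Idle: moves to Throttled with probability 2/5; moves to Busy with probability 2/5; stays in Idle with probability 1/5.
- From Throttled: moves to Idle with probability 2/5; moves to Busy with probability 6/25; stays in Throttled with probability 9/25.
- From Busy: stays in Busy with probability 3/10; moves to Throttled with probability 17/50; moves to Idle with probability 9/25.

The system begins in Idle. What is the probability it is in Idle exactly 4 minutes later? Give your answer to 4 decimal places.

0.3236

Propagate the distribution vector 4 minutes from Idle.
After 0 minutes: (1.0000, 0.0000, 0.0000)
After 1 minute: (0.2000, 0.4000, 0.4000)
After 2 minutes: (0.3440, 0.3600, 0.2960)
After 3 minutes: (0.3194, 0.3678, 0.3128)
After 4 minutes: (0.3236, 0.3665, 0.3099)
P(in Idle after 4 minutes) = 0.3236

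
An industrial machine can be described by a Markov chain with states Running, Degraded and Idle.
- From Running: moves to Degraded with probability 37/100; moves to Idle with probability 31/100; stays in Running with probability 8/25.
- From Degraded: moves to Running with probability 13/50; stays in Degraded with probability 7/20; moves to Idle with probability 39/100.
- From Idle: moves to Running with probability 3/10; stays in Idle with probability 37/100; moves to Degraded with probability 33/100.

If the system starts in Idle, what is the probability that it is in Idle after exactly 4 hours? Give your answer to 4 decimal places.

0.3595

Propagate the distribution vector 4 hours from Idle.
After 0 hours: (0.0000, 0.0000, 1.0000)
After 1 hour: (0.3000, 0.3300, 0.3700)
After 2 hours: (0.2928, 0.3486, 0.3586)
After 3 hours: (0.2919, 0.3487, 0.3594)
After 4 hours: (0.2919, 0.3487, 0.3595)
P(in Idle after 4 hours) = 0.3595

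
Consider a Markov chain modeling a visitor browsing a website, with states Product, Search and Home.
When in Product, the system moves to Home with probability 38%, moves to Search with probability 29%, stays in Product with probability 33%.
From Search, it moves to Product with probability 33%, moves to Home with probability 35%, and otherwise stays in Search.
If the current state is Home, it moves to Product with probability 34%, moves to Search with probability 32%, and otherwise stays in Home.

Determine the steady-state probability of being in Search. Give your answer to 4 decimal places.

Let the stationary distribution be π with π = πP and π_1 + π_2 + π_3 = 1.
π_1 = 0.33·π_1 + 0.33·π_2 + 0.34·π_3
π_2 = 0.29·π_1 + 0.32·π_2 + 0.32·π_3
Solving with the normalization constraint gives π = (0.3336, 0.3100, 0.3564).
So the stationary probability of Search is 0.3100.

0.3100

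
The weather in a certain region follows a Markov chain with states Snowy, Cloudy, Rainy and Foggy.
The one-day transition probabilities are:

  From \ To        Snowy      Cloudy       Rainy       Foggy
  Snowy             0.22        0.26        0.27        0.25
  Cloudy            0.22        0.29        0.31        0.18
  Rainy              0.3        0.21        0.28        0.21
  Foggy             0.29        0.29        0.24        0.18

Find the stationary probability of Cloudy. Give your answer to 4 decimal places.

Let the stationary distribution be π with π = πP and π_1 + π_2 + π_3 + π_4 = 1.
π_1 = 0.22·π_1 + 0.22·π_2 + 0.3·π_3 + 0.29·π_4
π_2 = 0.26·π_1 + 0.29·π_2 + 0.21·π_3 + 0.29·π_4
π_3 = 0.27·π_1 + 0.31·π_2 + 0.28·π_3 + 0.24·π_4
Solving with the normalization constraint gives π = (0.2566, 0.2601, 0.2770, 0.2063).
So the stationary probability of Cloudy is 0.2601.

0.2601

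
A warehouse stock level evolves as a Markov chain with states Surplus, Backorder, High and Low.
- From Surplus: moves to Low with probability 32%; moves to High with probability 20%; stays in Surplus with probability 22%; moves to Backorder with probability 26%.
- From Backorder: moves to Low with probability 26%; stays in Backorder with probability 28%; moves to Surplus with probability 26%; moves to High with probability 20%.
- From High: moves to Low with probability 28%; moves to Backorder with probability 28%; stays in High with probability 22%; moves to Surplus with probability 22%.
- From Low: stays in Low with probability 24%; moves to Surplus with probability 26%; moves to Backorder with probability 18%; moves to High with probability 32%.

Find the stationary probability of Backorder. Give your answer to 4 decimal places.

Let the stationary distribution be π with π = πP and π_1 + π_2 + π_3 + π_4 = 1.
π_1 = 0.22·π_1 + 0.26·π_2 + 0.22·π_3 + 0.26·π_4
π_2 = 0.26·π_1 + 0.28·π_2 + 0.28·π_3 + 0.18·π_4
π_3 = 0.2·π_1 + 0.2·π_2 + 0.22·π_3 + 0.32·π_4
Solving with the normalization constraint gives π = (0.2409, 0.2478, 0.2376, 0.2737).
So the stationary probability of Backorder is 0.2478.

0.2478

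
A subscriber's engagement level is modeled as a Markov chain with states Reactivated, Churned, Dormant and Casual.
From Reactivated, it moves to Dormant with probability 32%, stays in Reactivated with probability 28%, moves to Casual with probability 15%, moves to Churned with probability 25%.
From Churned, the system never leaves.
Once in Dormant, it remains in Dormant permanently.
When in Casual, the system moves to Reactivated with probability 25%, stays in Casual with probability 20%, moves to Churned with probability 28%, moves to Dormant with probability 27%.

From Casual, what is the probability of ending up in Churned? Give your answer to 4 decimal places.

Let h(s) be the probability of absorption at Churned starting from transient state s. Then h(Churned) = 1 and h(Dormant) = 0. By first-step analysis:
h(Reactivated) = 0.28·h(Reactivated) + 0.25·1 + 0.32·0 + 0.15·h(Casual)
h(Casual) = 0.25·h(Reactivated) + 0.28·1 + 0.27·0 + 0.2·h(Casual)
Solving: h(Reactivated) = 0.4494, h(Casual) = 0.4904.
Starting from Casual, the probability is 0.4904.

0.4904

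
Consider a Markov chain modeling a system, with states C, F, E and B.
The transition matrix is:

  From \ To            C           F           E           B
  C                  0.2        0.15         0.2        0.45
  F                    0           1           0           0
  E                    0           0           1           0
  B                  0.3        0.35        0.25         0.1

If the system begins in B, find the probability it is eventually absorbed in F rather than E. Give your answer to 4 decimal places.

Let h(s) be the probability of absorption at F starting from transient state s. Then h(F) = 1 and h(E) = 0. By first-step analysis:
h(C) = 0.2·h(C) + 0.15·1 + 0.2·0 + 0.45·h(B)
h(B) = 0.3·h(C) + 0.35·1 + 0.25·0 + 0.1·h(B)
Solving: h(C) = 0.5000, h(B) = 0.5556.
Starting from B, the probability is 0.5556.

0.5556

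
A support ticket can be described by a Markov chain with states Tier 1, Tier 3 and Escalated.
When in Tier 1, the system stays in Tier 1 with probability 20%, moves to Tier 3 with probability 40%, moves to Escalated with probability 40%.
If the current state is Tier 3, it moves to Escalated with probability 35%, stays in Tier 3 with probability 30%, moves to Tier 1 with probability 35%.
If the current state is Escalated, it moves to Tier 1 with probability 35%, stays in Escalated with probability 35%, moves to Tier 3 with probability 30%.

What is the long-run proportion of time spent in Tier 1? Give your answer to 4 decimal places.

Let the stationary distribution be π with π = πP and π_1 + π_2 + π_3 = 1.
π_1 = 0.2·π_1 + 0.35·π_2 + 0.35·π_3
π_2 = 0.4·π_1 + 0.3·π_2 + 0.3·π_3
Solving with the normalization constraint gives π = (0.3043, 0.3304, 0.3652).
So the stationary probability of Tier 1 is 0.3043.

0.3043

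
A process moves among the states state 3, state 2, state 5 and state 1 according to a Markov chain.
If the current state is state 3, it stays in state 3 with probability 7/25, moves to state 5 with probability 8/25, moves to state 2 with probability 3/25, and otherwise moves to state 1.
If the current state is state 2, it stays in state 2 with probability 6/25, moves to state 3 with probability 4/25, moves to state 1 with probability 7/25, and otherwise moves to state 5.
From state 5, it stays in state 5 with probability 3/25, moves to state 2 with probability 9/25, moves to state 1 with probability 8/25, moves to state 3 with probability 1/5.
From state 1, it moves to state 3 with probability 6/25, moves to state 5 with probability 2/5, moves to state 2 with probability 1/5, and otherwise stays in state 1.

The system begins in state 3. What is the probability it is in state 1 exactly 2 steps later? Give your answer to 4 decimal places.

Propagate the distribution vector 2 steps from state 3.
After 0 steps: (1.0000, 0.0000, 0.0000, 0.0000)
After 1 step: (0.2800, 0.1200, 0.3200, 0.2800)
After 2 steps: (0.2288, 0.2336, 0.2784, 0.2592)
P(in state 1 after 2 steps) = 0.2592

0.2592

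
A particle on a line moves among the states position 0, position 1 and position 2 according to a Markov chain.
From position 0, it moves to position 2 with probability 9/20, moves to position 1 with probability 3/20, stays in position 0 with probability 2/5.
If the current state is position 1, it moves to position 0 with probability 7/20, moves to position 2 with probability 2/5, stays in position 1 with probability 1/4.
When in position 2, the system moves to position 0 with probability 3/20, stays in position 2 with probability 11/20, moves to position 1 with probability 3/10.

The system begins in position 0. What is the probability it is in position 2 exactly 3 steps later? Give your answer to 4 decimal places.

Propagate the distribution vector 3 steps from position 0.
After 0 steps: (1.0000, 0.0000, 0.0000)
After 1 step: (0.4000, 0.1500, 0.4500)
After 2 steps: (0.2800, 0.2325, 0.4875)
After 3 steps: (0.2665, 0.2464, 0.4871)
P(in position 2 after 3 steps) = 0.4871

0.4871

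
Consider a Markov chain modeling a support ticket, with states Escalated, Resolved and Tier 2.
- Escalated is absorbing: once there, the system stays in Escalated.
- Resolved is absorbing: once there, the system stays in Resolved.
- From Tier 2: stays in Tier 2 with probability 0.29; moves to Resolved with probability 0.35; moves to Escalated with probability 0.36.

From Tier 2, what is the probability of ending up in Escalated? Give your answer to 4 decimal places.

0.5070

Let h(s) be the probability of absorption at Escalated starting from transient state s. Then h(Escalated) = 1 and h(Resolved) = 0. By first-step analysis:
h(Tier 2) = 0.36·1 + 0.35·0 + 0.29·h(Tier 2)
Solving: h(Tier 2) = 0.5070.
Starting from Tier 2, the probability is 0.5070.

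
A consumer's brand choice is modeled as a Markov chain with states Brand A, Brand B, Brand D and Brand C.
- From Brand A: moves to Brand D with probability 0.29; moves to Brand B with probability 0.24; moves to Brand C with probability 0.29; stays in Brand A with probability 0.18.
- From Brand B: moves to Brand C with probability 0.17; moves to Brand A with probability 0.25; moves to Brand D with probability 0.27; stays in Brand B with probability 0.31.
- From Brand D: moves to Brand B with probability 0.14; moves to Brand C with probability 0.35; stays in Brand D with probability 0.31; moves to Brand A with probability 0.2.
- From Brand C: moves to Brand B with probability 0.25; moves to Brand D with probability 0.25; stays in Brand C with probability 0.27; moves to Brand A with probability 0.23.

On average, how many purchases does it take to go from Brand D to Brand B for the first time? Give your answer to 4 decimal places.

Let t(s) be the expected number of purchases to first reach Brand B from state s, with t(Brand B) = 0. Conditioning on the first purchase:
t(Brand A) = 1 + 0.18·t(Brand A) + 0.29·t(Brand D) + 0.29·t(Brand C)
t(Brand D) = 1 + 0.2·t(Brand A) + 0.31·t(Brand D) + 0.35·t(Brand C)
t(Brand C) = 1 + 0.23·t(Brand A) + 0.25·t(Brand D) + 0.27·t(Brand C)
Solving: t(Brand A) = 4.6588, t(Brand D) = 5.1303, t(Brand C) = 4.5947.
Expected purchases from Brand D to Brand B: 5.1303.

5.1303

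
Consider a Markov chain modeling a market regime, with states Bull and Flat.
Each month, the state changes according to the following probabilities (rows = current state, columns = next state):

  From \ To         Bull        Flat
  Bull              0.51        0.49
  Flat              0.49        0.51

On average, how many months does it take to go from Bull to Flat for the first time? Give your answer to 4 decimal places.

2.0408

Let t(s) be the expected number of months to first reach Flat from state s, with t(Flat) = 0. Conditioning on the first month:
t(Bull) = 1 + 0.51·t(Bull)
Solving: t(Bull) = 2.0408.
Expected months from Bull to Flat: 2.0408.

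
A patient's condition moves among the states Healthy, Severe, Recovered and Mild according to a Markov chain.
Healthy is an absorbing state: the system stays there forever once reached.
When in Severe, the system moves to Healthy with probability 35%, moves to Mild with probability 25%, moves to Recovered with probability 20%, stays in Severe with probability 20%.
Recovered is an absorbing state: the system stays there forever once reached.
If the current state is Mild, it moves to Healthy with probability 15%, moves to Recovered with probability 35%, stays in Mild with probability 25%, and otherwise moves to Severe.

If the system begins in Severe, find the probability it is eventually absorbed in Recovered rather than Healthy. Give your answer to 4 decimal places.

0.4419

Let h(s) be the probability of absorption at Recovered starting from transient state s. Then h(Recovered) = 1 and h(Healthy) = 0. By first-step analysis:
h(Severe) = 0.35·0 + 0.2·h(Severe) + 0.2·1 + 0.25·h(Mild)
h(Mild) = 0.15·0 + 0.25·h(Severe) + 0.35·1 + 0.25·h(Mild)
Solving: h(Severe) = 0.4419, h(Mild) = 0.6140.
Starting from Severe, the probability is 0.4419.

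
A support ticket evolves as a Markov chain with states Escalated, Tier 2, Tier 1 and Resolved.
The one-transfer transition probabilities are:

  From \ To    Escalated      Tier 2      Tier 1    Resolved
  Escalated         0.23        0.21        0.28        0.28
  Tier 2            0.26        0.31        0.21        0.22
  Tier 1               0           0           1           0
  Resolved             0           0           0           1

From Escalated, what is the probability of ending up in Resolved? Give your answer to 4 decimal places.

0.5022

Let h(s) be the probability of absorption at Resolved starting from transient state s. Then h(Resolved) = 1 and h(Tier 1) = 0. By first-step analysis:
h(Escalated) = 0.23·h(Escalated) + 0.21·h(Tier 2) + 0.28·0 + 0.28·1
h(Tier 2) = 0.26·h(Escalated) + 0.31·h(Tier 2) + 0.21·0 + 0.22·1
Solving: h(Escalated) = 0.5022, h(Tier 2) = 0.5081.
Starting from Escalated, the probability is 0.5022.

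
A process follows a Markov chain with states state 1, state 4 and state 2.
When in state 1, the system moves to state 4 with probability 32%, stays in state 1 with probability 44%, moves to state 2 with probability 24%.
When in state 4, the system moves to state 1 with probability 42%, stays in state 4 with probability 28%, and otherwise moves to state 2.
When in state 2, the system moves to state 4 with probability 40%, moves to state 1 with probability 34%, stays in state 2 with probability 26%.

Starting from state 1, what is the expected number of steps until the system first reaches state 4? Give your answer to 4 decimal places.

2.9447

Let t(s) be the expected number of steps to first reach state 4 from state s, with t(state 4) = 0. Conditioning on the first step:
t(state 1) = 1 + 0.44·t(state 1) + 0.24·t(state 2)
t(state 2) = 1 + 0.34·t(state 1) + 0.26·t(state 2)
Solving: t(state 1) = 2.9447, t(state 2) = 2.7043.
Expected steps from state 1 to state 4: 2.9447.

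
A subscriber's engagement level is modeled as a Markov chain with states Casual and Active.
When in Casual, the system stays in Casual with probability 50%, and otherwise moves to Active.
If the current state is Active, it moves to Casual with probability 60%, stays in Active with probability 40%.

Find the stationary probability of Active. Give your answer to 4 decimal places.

0.4545

Let the stationary distribution be π with π = πP and π_1 + π_2 = 1.
π_1 = 0.5·π_1 + 0.6·π_2
Solving with the normalization constraint gives π = (0.5455, 0.4545).
So the stationary probability of Active is 0.4545.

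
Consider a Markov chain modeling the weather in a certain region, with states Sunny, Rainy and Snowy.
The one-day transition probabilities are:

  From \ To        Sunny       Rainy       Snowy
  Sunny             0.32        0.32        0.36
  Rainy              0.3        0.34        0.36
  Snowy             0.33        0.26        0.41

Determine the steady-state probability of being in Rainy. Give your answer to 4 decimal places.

Let the stationary distribution be π with π = πP and π_1 + π_2 + π_3 = 1.
π_1 = 0.32·π_1 + 0.3·π_2 + 0.33·π_3
π_2 = 0.32·π_1 + 0.34·π_2 + 0.26·π_3
Solving with the normalization constraint gives π = (0.3177, 0.3033, 0.3789).
So the stationary probability of Rainy is 0.3033.

0.3033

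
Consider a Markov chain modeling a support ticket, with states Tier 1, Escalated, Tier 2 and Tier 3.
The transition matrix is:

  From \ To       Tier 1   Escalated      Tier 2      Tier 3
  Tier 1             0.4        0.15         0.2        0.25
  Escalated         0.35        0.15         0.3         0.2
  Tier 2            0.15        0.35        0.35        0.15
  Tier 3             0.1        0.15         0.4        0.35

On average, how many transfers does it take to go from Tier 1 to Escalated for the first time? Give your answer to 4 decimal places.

4.7939

Let t(s) be the expected number of transfers to first reach Escalated from state s, with t(Escalated) = 0. Conditioning on the first transfer:
t(Tier 1) = 1 + 0.4·t(Tier 1) + 0.2·t(Tier 2) + 0.25·t(Tier 3)
t(Tier 2) = 1 + 0.15·t(Tier 1) + 0.35·t(Tier 2) + 0.15·t(Tier 3)
t(Tier 3) = 1 + 0.1·t(Tier 1) + 0.4·t(Tier 2) + 0.35·t(Tier 3)
Solving: t(Tier 1) = 4.7939, t(Tier 2) = 3.6947, t(Tier 3) = 4.5496.
Expected transfers from Tier 1 to Escalated: 4.7939.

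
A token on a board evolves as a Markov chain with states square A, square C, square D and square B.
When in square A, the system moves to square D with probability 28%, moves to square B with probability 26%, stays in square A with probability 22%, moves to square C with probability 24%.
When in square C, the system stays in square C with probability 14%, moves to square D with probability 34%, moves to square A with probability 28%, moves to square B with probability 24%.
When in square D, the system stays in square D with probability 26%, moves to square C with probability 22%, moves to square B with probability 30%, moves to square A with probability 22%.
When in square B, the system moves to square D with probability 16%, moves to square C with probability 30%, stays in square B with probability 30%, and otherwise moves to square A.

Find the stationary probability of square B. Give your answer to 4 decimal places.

0.2767

Let the stationary distribution be π with π = πP and π_1 + π_2 + π_3 + π_4 = 1.
π_1 = 0.22·π_1 + 0.28·π_2 + 0.22·π_3 + 0.24·π_4
π_2 = 0.24·π_1 + 0.14·π_2 + 0.22·π_3 + 0.3·π_4
π_3 = 0.28·π_1 + 0.34·π_2 + 0.26·π_3 + 0.16·π_4
Solving with the normalization constraint gives π = (0.2393, 0.2286, 0.2554, 0.2767).
So the stationary probability of square B is 0.2767.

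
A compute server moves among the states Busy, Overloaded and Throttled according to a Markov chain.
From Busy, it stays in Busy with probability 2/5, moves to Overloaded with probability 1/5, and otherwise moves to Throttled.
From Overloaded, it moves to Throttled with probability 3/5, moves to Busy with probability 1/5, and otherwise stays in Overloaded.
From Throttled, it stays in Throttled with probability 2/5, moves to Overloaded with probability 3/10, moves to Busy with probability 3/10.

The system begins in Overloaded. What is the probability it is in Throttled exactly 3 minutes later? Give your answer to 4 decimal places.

Propagate the distribution vector 3 minutes from Overloaded.
After 0 minutes: (0.0000, 1.0000, 0.0000)
After 1 minute: (0.2000, 0.2000, 0.6000)
After 2 minutes: (0.3000, 0.2600, 0.4400)
After 3 minutes: (0.3040, 0.2440, 0.4520)
P(in Throttled after 3 minutes) = 0.4520

0.4520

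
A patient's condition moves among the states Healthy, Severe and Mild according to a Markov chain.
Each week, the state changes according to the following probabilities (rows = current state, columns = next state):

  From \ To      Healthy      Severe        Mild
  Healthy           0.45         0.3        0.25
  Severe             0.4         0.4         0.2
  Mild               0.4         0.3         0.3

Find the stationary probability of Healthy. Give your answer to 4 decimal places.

0.4211

Let the stationary distribution be π with π = πP and π_1 + π_2 + π_3 = 1.
π_1 = 0.45·π_1 + 0.4·π_2 + 0.4·π_3
π_2 = 0.3·π_1 + 0.4·π_2 + 0.3·π_3
Solving with the normalization constraint gives π = (0.4211, 0.3333, 0.2456).
So the stationary probability of Healthy is 0.4211.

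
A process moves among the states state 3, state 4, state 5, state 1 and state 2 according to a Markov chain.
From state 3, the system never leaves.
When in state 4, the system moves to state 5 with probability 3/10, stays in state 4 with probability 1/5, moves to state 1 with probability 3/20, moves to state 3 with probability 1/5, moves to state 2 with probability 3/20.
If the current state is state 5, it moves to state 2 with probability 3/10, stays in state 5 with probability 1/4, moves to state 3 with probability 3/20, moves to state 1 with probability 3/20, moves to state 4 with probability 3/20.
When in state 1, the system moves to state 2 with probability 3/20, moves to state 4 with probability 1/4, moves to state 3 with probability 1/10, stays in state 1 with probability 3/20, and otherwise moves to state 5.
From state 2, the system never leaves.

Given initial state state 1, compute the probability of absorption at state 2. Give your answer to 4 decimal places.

0.5902

Let h(s) be the probability of absorption at state 2 starting from transient state s. Then h(state 2) = 1 and h(state 3) = 0. By first-step analysis:
h(state 4) = 0.2·0 + 0.2·h(state 4) + 0.3·h(state 5) + 0.15·h(state 1) + 0.15·1
h(state 5) = 0.15·0 + 0.15·h(state 4) + 0.25·h(state 5) + 0.15·h(state 1) + 0.3·1
h(state 1) = 0.1·0 + 0.25·h(state 4) + 0.35·h(state 5) + 0.15·h(state 1) + 0.15·1
Solving: h(state 4) = 0.5324, h(state 5) = 0.6245, h(state 1) = 0.5902.
Starting from state 1, the probability is 0.5902.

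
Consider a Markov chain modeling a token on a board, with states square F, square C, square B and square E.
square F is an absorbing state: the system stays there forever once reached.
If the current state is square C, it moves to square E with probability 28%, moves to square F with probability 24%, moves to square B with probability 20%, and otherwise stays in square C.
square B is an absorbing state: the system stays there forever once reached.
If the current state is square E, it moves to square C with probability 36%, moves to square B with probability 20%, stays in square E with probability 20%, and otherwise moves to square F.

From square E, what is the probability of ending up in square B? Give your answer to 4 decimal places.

0.4545

Let h(s) be the probability of absorption at square B starting from transient state s. Then h(square B) = 1 and h(square F) = 0. By first-step analysis:
h(square C) = 0.24·0 + 0.28·h(square C) + 0.2·1 + 0.28·h(square E)
h(square E) = 0.24·0 + 0.36·h(square C) + 0.2·1 + 0.2·h(square E)
Solving: h(square C) = 0.4545, h(square E) = 0.4545.
Starting from square E, the probability is 0.4545.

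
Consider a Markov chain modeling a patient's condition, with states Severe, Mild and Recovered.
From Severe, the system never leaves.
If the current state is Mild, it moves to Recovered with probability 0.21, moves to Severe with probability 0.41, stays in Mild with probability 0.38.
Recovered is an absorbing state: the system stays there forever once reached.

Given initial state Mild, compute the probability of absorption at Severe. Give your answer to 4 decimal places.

Let h(s) be the probability of absorption at Severe starting from transient state s. Then h(Severe) = 1 and h(Recovered) = 0. By first-step analysis:
h(Mild) = 0.41·1 + 0.38·h(Mild) + 0.21·0
Solving: h(Mild) = 0.6613.
Starting from Mild, the probability is 0.6613.

0.6613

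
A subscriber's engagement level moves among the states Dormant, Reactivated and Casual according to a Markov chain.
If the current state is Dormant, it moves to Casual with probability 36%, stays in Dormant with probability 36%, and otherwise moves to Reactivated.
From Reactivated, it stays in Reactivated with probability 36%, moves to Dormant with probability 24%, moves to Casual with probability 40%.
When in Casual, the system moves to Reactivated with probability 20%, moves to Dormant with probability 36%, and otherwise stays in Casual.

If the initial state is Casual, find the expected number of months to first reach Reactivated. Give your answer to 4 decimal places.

4.3706

Let t(s) be the expected number of months to first reach Reactivated from state s, with t(Reactivated) = 0. Conditioning on the first month:
t(Dormant) = 1 + 0.36·t(Dormant) + 0.36·t(Casual)
t(Casual) = 1 + 0.36·t(Dormant) + 0.44·t(Casual)
Solving: t(Dormant) = 4.0210, t(Casual) = 4.3706.
Expected months from Casual to Reactivated: 4.3706.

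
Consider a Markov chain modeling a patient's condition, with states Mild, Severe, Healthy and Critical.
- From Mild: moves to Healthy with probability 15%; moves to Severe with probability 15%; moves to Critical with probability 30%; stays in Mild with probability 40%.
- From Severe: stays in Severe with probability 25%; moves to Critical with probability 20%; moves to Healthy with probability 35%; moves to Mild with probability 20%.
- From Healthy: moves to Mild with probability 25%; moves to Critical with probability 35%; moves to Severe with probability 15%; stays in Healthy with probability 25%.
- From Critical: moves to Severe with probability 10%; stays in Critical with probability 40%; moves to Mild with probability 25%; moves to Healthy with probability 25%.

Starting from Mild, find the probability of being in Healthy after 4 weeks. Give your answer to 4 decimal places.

Propagate the distribution vector 4 weeks from Mild.
After 0 weeks: (1.0000, 0.0000, 0.0000, 0.0000)
After 1 week: (0.4000, 0.1500, 0.1500, 0.3000)
After 2 weeks: (0.3025, 0.1500, 0.2250, 0.3225)
After 3 weeks: (0.2879, 0.1489, 0.2348, 0.3285)
After 4 weeks: (0.2857, 0.1485, 0.2361, 0.3297)
P(in Healthy after 4 weeks) = 0.2361

0.2361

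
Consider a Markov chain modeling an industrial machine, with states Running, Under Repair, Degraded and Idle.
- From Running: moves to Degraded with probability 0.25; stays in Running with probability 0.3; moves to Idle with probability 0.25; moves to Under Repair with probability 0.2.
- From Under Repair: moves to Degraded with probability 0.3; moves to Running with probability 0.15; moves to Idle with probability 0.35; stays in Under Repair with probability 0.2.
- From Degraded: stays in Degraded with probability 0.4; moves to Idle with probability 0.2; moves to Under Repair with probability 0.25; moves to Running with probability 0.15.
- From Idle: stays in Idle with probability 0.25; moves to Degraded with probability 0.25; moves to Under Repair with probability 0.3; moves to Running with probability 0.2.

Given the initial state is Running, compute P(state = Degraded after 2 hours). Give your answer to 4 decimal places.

Propagate the distribution vector 2 hours from Running.
After 0 hours: (1.0000, 0.0000, 0.0000, 0.0000)
After 1 hour: (0.3000, 0.2000, 0.2500, 0.2500)
After 2 hours: (0.2075, 0.2375, 0.2975, 0.2575)
P(in Degraded after 2 hours) = 0.2975

0.2975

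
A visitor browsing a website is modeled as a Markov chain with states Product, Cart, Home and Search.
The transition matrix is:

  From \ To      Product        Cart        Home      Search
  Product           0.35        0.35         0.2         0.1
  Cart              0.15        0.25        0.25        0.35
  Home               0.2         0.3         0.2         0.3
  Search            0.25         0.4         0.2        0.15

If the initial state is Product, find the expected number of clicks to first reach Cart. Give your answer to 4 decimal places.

Let t(s) be the expected number of clicks to first reach Cart from state s, with t(Cart) = 0. Conditioning on the first click:
t(Product) = 1 + 0.35·t(Product) + 0.2·t(Home) + 0.1·t(Search)
t(Home) = 1 + 0.2·t(Product) + 0.2·t(Home) + 0.3·t(Search)
t(Search) = 1 + 0.25·t(Product) + 0.2·t(Home) + 0.15·t(Search)
Solving: t(Product) = 2.8788, t(Home) = 2.9924, t(Search) = 2.7273.
Expected clicks from Product to Cart: 2.8788.

2.8788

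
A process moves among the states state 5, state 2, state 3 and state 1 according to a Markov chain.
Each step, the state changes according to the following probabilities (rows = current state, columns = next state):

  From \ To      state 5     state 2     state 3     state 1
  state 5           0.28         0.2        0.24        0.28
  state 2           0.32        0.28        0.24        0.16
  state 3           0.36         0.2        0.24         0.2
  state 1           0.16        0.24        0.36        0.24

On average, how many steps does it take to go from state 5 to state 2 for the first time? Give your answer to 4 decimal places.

Let t(s) be the expected number of steps to first reach state 2 from state s, with t(state 2) = 0. Conditioning on the first step:
t(state 5) = 1 + 0.28·t(state 5) + 0.24·t(state 3) + 0.28·t(state 1)
t(state 3) = 1 + 0.36·t(state 5) + 0.24·t(state 3) + 0.2·t(state 1)
t(state 1) = 1 + 0.16·t(state 5) + 0.36·t(state 3) + 0.24·t(state 1)
Solving: t(state 5) = 4.7633, t(state 3) = 4.7778, t(state 1) = 4.5818.
Expected steps from state 5 to state 2: 4.7633.

4.7633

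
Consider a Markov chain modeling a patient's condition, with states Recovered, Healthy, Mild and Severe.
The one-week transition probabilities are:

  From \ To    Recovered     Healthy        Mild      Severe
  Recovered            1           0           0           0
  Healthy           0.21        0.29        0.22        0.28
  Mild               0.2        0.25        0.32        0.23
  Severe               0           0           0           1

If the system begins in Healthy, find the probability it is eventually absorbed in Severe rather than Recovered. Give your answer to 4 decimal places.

Let h(s) be the probability of absorption at Severe starting from transient state s. Then h(Severe) = 1 and h(Recovered) = 0. By first-step analysis:
h(Healthy) = 0.21·0 + 0.29·h(Healthy) + 0.22·h(Mild) + 0.28·1
h(Mild) = 0.2·0 + 0.25·h(Healthy) + 0.32·h(Mild) + 0.23·1
Solving: h(Healthy) = 0.5633, h(Mild) = 0.5453.
Starting from Healthy, the probability is 0.5633.

0.5633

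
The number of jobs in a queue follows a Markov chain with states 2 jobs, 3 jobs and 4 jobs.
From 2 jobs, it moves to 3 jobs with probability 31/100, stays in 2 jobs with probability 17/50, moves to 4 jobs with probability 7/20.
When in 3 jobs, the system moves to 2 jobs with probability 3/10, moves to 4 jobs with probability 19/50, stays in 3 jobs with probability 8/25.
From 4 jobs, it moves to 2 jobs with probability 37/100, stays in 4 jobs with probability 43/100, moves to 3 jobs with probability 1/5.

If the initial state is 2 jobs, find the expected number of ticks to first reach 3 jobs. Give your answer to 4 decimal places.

3.7292

Let t(s) be the expected number of ticks to first reach 3 jobs from state s, with t(3 jobs) = 0. Conditioning on the first tick:
t(2 jobs) = 1 + 0.34·t(2 jobs) + 0.35·t(4 jobs)
t(4 jobs) = 1 + 0.37·t(2 jobs) + 0.43·t(4 jobs)
Solving: t(2 jobs) = 3.7292, t(4 jobs) = 4.1751.
Expected ticks from 2 jobs to 3 jobs: 3.7292.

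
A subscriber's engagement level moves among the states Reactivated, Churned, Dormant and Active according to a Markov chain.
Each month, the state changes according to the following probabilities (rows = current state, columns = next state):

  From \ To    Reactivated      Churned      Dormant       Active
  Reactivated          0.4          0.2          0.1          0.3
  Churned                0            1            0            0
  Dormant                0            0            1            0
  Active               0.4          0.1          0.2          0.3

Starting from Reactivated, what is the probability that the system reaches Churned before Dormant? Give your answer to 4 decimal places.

0.5667

Let h(s) be the probability of absorption at Churned starting from transient state s. Then h(Churned) = 1 and h(Dormant) = 0. By first-step analysis:
h(Reactivated) = 0.4·h(Reactivated) + 0.2·1 + 0.1·0 + 0.3·h(Active)
h(Active) = 0.4·h(Reactivated) + 0.1·1 + 0.2·0 + 0.3·h(Active)
Solving: h(Reactivated) = 0.5667, h(Active) = 0.4667.
Starting from Reactivated, the probability is 0.5667.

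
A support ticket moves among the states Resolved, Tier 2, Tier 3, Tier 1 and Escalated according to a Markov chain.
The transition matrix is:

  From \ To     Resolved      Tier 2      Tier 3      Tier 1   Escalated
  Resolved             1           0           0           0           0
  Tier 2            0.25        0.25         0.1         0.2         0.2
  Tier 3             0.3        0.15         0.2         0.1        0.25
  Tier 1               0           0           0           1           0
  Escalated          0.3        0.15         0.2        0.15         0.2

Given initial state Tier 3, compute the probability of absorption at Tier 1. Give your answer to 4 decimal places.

Let h(s) be the probability of absorption at Tier 1 starting from transient state s. Then h(Tier 1) = 1 and h(Resolved) = 0. By first-step analysis:
h(Tier 2) = 0.25·0 + 0.25·h(Tier 2) + 0.1·h(Tier 3) + 0.2·1 + 0.2·h(Escalated)
h(Tier 3) = 0.3·0 + 0.15·h(Tier 2) + 0.2·h(Tier 3) + 0.1·1 + 0.25·h(Escalated)
h(Escalated) = 0.3·0 + 0.15·h(Tier 2) + 0.2·h(Tier 3) + 0.15·1 + 0.2·h(Escalated)
Solving: h(Tier 2) = 0.3976, h(Tier 3) = 0.3053, h(Escalated) = 0.3384.
Starting from Tier 3, the probability is 0.3053.

0.3053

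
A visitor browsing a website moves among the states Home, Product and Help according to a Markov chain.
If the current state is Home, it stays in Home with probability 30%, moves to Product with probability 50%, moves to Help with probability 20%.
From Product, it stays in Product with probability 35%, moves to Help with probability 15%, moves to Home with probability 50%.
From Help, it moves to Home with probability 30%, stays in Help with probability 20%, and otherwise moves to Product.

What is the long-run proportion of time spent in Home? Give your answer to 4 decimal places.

Let the stationary distribution be π with π = πP and π_1 + π_2 + π_3 = 1.
π_1 = 0.3·π_1 + 0.5·π_2 + 0.3·π_3
π_2 = 0.5·π_1 + 0.35·π_2 + 0.5·π_3
Solving with the normalization constraint gives π = (0.3870, 0.4348, 0.1783).
So the stationary probability of Home is 0.3870.

0.3870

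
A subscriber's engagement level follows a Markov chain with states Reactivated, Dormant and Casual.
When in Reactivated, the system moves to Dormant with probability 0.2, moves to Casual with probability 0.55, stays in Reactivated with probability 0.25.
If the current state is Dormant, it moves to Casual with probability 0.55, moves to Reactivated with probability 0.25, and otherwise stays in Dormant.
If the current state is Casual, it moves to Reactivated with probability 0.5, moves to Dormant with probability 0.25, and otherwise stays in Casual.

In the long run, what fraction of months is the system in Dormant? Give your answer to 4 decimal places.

0.2212

Let the stationary distribution be π with π = πP and π_1 + π_2 + π_3 = 1.
π_1 = 0.25·π_1 + 0.25·π_2 + 0.5·π_3
π_2 = 0.2·π_1 + 0.2·π_2 + 0.25·π_3
Solving with the normalization constraint gives π = (0.3558, 0.2212, 0.4231).
So the stationary probability of Dormant is 0.2212.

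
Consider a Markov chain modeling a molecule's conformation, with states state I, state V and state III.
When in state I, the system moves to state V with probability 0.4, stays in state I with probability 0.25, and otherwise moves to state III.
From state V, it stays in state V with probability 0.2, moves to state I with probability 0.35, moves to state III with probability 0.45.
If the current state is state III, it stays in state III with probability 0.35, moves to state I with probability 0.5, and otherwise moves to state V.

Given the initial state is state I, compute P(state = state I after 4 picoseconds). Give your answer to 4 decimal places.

Propagate the distribution vector 4 picoseconds from state I.
After 0 picoseconds: (1.0000, 0.0000, 0.0000)
After 1 picosecond: (0.2500, 0.4000, 0.3500)
After 2 picoseconds: (0.3775, 0.2325, 0.3900)
After 3 picoseconds: (0.3708, 0.2560, 0.3733)
After 4 picoseconds: (0.3689, 0.2555, 0.3756)
P(in state I after 4 picoseconds) = 0.3689

0.3689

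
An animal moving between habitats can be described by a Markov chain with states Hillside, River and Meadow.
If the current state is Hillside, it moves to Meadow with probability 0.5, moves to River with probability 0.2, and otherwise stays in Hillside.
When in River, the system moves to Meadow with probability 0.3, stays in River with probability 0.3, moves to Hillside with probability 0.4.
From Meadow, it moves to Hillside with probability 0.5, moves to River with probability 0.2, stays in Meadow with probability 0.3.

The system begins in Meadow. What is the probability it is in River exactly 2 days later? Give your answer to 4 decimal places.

0.2200

Sum over the intermediate state after 1 day:
P = P(Meadow→Hillside)·P(Hillside→River) + P(Meadow→River)·P(River→River) + P(Meadow→Meadow)·P(Meadow→River)
  = 0.5×0.2 + 0.2×0.3 + 0.3×0.2
  = 0.1000 + 0.0600 + 0.0600 = 0.2200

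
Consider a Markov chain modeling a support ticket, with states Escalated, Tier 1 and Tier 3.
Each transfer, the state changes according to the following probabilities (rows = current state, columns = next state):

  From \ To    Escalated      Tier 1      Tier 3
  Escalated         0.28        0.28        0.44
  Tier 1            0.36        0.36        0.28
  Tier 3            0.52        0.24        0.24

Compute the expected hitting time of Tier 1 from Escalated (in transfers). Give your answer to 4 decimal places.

Let t(s) be the expected number of transfers to first reach Tier 1 from state s, with t(Tier 1) = 0. Conditioning on the first transfer:
t(Escalated) = 1 + 0.28·t(Escalated) + 0.44·t(Tier 3)
t(Tier 3) = 1 + 0.52·t(Escalated) + 0.24·t(Tier 3)
Solving: t(Escalated) = 3.7688, t(Tier 3) = 3.8945.
Expected transfers from Escalated to Tier 1: 3.7688.

3.7688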